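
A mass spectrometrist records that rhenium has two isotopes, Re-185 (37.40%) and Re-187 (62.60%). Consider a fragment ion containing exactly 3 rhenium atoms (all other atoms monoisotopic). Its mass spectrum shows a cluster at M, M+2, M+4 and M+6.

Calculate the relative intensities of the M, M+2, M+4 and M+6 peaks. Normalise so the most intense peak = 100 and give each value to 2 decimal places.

11.90 : 59.74 : 100.00 : 55.79

The 3 Re atoms are independent, so intensities follow the terms of (0.3740 + 0.6260)^3.
P(M) = 0.3740^3 = 0.052314
P(M+2) = 3 × 0.3740^2 × 0.6260^1 = 0.262687
P(M+4) = 3 × 0.3740^1 × 0.6260^2 = 0.439685
P(M+6) = 0.6260^3 = 0.245314
The M+4 peak is largest (0.439685); scaling to 100 gives 11.90 : 59.74 : 100.00 : 55.79.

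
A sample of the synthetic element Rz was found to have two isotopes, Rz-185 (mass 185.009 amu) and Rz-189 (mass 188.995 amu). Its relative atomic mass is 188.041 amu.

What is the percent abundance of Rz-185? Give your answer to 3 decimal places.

Writing the weighted mean with unknown fraction x of Rz-185:
185.009·x + 188.995·(1 − x) = 188.041
(185.009 − 188.995)·x = 188.041 − 188.995
x = -0.954 / -3.986 = 0.23934 → 23.934% Rz-185, 76.066% Rz-189.

23.934%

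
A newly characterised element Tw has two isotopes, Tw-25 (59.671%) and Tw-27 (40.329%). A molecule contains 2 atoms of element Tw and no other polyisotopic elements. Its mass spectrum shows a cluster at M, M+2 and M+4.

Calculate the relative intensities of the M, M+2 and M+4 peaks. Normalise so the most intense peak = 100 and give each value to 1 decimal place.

74.0 : 100.0 : 33.8

Expanding (0.59671 + 0.40329)^2:
P(M) = 0.59671^2 = 0.356063
P(M+2) = 2 × 0.59671^1 × 0.40329^1 = 0.481294
P(M+4) = 0.40329^2 = 0.162643
The M+2 peak is largest (0.481294); scaling to 100 gives 74.0 : 100.0 : 33.8.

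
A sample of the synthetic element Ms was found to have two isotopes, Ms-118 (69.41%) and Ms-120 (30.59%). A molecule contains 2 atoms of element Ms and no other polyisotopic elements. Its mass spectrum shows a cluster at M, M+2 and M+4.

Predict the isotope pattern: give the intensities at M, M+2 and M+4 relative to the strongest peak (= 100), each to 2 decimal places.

The 2 Ms atoms are independent, so intensities follow the terms of (0.6941 + 0.3059)^2.
P(M) = 0.6941^2 = 0.481775
P(M+2) = 2 × 0.6941^1 × 0.3059^1 = 0.424650
P(M+4) = 0.3059^2 = 0.093575
The M peak is largest (0.481775); scaling to 100 gives 100.00 : 88.14 : 19.42.

100.00 : 88.14 : 19.42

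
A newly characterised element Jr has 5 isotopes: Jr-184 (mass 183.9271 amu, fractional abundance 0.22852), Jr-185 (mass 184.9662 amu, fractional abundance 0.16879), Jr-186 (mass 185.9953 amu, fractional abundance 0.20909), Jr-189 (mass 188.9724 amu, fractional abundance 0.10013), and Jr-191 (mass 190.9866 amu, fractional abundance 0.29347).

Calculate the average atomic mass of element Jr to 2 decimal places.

The abundance-weighted mean is 0.22852 × 183.9271 + 0.16879 × 184.9662 + 0.20909 × 185.9953 + 0.10013 × 188.9724 + 0.29347 × 190.9866
= 42.03102 + 31.22044 + 38.88976 + 18.92181 + 56.04884 = 187.11187 amu

187.11 amu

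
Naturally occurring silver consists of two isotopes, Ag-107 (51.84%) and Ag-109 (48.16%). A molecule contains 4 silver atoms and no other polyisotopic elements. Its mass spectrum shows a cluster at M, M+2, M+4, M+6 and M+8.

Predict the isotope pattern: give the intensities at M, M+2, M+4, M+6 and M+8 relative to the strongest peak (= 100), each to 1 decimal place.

Expanding (0.5184 + 0.4816)^4:
P(M) = 0.5184^4 = 0.072220
P(M+2) = 4 × 0.5184^3 × 0.4816^1 = 0.268375
P(M+4) = 6 × 0.5184^2 × 0.4816^2 = 0.373985
P(M+6) = 4 × 0.5184^1 × 0.4816^3 = 0.231624
P(M+8) = 0.4816^4 = 0.053795
The M+4 peak is largest (0.373985); scaling to 100 gives 19.3 : 71.8 : 100.0 : 61.9 : 14.4.

19.3 : 71.8 : 100.0 : 61.9 : 14.4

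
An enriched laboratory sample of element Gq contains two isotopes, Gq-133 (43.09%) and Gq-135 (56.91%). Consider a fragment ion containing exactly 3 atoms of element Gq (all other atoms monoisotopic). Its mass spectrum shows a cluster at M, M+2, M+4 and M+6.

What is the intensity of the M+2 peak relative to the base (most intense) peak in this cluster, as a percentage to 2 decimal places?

75.72%

(0.4309 + 0.5691)^3 gives M 0.0800, M+2 0.3170, M+4 0.4187, M+6 0.1843; the largest is M+4.
P(M+4) = C(3,2) × 0.4309^1 × 0.5691^2 = 3 × 0.4309 × 0.32387481 = 0.418673 (base)
P(M+2) = C(3,1) × 0.4309^2 × 0.5691^1 = 3 × 0.18567481 × 0.5691 = 0.317003
Relative intensity = 0.317003 / 0.418673 × 100 = 75.72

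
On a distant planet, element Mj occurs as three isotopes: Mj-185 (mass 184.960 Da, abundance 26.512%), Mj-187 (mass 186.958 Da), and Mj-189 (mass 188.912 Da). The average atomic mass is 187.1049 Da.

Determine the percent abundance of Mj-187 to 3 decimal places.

Let x and y be the fractions of Mj-187 and Mj-189. Then x + y = 1 − 0.26512 = 0.73488 and 186.958x + 188.912y = 187.1049 − 0.26512×184.960 = 138.0683048.
Substituting: 186.958x + 188.912(0.73488 − x) = 138.0683048
(186.958 − 188.912)x = -0.75934576  ⇒  x = 0.38861, y = 0.34627
Mj-187: 38.861%, Mj-189: 34.627%.

38.861%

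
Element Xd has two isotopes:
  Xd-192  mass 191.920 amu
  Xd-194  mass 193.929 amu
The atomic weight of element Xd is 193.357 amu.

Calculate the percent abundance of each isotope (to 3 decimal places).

With x = fraction of Xd-192 (so Xd-194 is 1 − x):
191.920·x + 193.929·(1 − x) = 193.357
(191.920 − 193.929)·x = 193.357 − 193.929
x = -0.572 / -2.009 = 0.28472 → 28.472% Xd-192, 71.528% Xd-194.

Xd-192: 28.472%, Xd-194: 71.528%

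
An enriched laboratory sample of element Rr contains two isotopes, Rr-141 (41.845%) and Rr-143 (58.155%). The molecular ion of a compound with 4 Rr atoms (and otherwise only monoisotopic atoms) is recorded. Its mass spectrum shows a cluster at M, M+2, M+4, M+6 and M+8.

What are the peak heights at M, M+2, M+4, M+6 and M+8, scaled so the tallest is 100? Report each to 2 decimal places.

Each Rr atom is independently Rr-141 (p = 0.41845) or Rr-143 (q = 0.58155); the cluster is the binomial expansion (p + q)^4.
P(M) = 0.41845^4 = 0.030660
P(M+2) = 4 × 0.41845^3 × 0.58155^1 = 0.170442
P(M+4) = 6 × 0.41845^2 × 0.58155^2 = 0.355314
P(M+6) = 4 × 0.41845^1 × 0.58155^3 = 0.329204
P(M+8) = 0.58155^4 = 0.114380
The M+4 peak is largest (0.355314); scaling to 100 gives 8.63 : 47.97 : 100.00 : 92.65 : 32.19.

8.63 : 47.97 : 100.00 : 92.65 : 32.19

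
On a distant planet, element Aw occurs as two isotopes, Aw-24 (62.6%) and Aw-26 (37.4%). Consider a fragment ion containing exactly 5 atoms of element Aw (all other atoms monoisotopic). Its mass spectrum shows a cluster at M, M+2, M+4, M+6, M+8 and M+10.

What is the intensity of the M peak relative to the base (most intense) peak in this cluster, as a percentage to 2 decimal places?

28.02%

Binomial terms of (0.626 + 0.374)^5: M 0.0961, M+2 0.2872, M+4 0.3431, M+6 0.2050, M+8 0.0612, M+10 0.0073 → M+4 is the base peak.
P(M+4) = C(5,2) × 0.626^3 × 0.374^2 = 10 × 0.24531438 × 0.139876 = 0.343136 (base)
P(M) = C(5,0) × 0.626^5 × 0.374^0 = 1 × 0.09613282 × 1.0000 = 0.096133
Relative intensity = 0.096133 / 0.343136 × 100 = 28.02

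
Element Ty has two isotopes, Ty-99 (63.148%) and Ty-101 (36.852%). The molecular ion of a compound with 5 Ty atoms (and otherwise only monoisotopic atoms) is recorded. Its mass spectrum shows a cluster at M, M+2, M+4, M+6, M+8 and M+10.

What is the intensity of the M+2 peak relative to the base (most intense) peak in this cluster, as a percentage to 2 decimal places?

85.68%

Term probabilities: M 0.1004, M+2 0.2930, M+4 0.3420, M+6 0.1996, M+8 0.0582, M+10 0.0068. Base peak = M+4.
P(M+4) = C(5,2) × 0.63148^3 × 0.36852^2 = 10 × 0.25181338 × 0.13580699 = 0.341980 (base)
P(M+2) = C(5,1) × 0.63148^4 × 0.36852^1 = 5 × 0.15901511 × 0.36852 = 0.293001
Relative intensity = 0.293001 / 0.341980 × 100 = 85.68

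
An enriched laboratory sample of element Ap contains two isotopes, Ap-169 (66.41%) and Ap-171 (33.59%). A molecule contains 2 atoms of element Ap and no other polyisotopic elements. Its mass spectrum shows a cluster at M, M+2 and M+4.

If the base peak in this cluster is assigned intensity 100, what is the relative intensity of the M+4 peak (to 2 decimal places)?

25.29

Term probabilities: M 0.4410, M+2 0.4461, M+4 0.1128. Base peak = M+2.
P(M+2) = C(2,1) × 0.6641^1 × 0.3359^1 = 2 × 0.6641 × 0.3359 = 0.446142 (base)
P(M+4) = C(2,2) × 0.6641^0 × 0.3359^2 = 1 × 1.0000 × 0.11282881 = 0.112829
Relative intensity = 0.112829 / 0.446142 × 100 = 25.29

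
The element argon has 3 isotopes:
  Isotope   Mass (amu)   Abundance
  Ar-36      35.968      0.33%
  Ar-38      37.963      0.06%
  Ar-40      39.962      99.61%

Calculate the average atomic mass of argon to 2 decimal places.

Ar = Σ fᵢ·mᵢ = 0.0033 × 35.968 + 0.0006 × 37.963 + 0.9961 × 39.962
= 0.1187 + 0.0228 + 39.8061 = 39.9476 amu

39.95 amu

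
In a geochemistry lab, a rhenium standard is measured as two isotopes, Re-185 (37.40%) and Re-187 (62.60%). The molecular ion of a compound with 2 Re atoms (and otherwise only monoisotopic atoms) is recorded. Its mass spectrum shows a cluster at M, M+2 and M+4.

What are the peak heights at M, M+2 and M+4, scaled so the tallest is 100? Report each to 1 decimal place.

The 2 Re atoms are independent, so intensities follow the terms of (0.3740 + 0.6260)^2.
P(M) = 0.3740^2 = 0.139876
P(M+2) = 2 × 0.3740^1 × 0.6260^1 = 0.468248
P(M+4) = 0.6260^2 = 0.391876
The M+2 peak is largest (0.468248); scaling to 100 gives 29.9 : 100.0 : 83.7.

29.9 : 100.0 : 83.7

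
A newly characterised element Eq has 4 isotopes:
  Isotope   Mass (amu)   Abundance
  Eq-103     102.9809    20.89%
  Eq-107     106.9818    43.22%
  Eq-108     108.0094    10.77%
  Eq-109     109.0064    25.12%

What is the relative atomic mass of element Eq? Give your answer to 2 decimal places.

106.77 amu

Average mass = Σ (abundance × isotope mass) = 0.2089 × 102.9809 + 0.4322 × 106.9818 + 0.1077 × 108.0094 + 0.2512 × 109.0064
= 21.51271 + 46.23753 + 11.63261 + 27.38241 = 106.76526 amu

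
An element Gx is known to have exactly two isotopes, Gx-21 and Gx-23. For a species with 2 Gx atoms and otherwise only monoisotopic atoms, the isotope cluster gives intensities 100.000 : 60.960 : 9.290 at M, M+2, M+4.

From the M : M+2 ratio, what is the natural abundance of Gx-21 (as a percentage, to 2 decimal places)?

76.64%

If p is the fraction of Gx that is Gx-21, then I(M+2)/I(M) = [C(2,1)·p^1·(1−p)] / p^2 = 2·(1−p)/p = 60.960/100.000 = 0.6096
(1−p)/p = 0.6096/2 = 0.3048  ⇒  p = 1/(1 + 0.3048) = 0.7664
Gx-21: 76.64%, Gx-23: 23.36%.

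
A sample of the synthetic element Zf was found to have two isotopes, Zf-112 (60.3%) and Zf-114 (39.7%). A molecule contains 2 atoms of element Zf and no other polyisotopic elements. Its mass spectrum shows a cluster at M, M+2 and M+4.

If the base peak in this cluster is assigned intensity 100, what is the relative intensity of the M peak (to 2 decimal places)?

75.94

(0.603 + 0.397)^2 gives M 0.3636, M+2 0.4788, M+4 0.1576; the largest is M+2.
P(M+2) = C(2,1) × 0.603^1 × 0.397^1 = 2 × 0.6030 × 0.3970 = 0.478782 (base)
P(M) = C(2,0) × 0.603^2 × 0.397^0 = 1 × 0.363609 × 1.0000 = 0.363609
Relative intensity = 0.363609 / 0.478782 × 100 = 75.94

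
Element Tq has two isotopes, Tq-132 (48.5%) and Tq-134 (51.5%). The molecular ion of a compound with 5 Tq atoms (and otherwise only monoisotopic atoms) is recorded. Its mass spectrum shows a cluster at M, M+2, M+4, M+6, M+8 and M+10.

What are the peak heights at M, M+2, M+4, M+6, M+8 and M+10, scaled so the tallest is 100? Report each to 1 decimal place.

8.4 : 44.3 : 94.2 : 100.0 : 53.1 : 11.3

Each Tq atom is independently Tq-132 (p = 0.485) or Tq-134 (q = 0.515); the cluster is the binomial expansion (p + q)^5.
P(M) = 0.485^5 = 0.026835
P(M+2) = 5 × 0.485^4 × 0.515^1 = 0.142477
P(M+4) = 10 × 0.485^3 × 0.515^2 = 0.302580
P(M+6) = 10 × 0.485^2 × 0.515^3 = 0.321296
P(M+8) = 5 × 0.485^1 × 0.515^4 = 0.170585
P(M+10) = 0.515^5 = 0.036227
The M+6 peak is largest (0.321296); scaling to 100 gives 8.4 : 44.3 : 94.2 : 100.0 : 53.1 : 11.3.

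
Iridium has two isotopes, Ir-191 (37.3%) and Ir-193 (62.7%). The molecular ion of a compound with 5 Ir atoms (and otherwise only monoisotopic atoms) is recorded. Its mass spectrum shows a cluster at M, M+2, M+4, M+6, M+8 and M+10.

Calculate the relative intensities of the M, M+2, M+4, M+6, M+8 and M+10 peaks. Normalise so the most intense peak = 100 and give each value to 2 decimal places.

Each Ir atom is independently Ir-191 (p = 0.373) or Ir-193 (q = 0.627); the cluster is the binomial expansion (p + q)^5.
P(M) = 0.373^5 = 0.007220
P(M+2) = 5 × 0.373^4 × 0.627^1 = 0.060684
P(M+4) = 10 × 0.373^3 × 0.627^2 = 0.204015
P(M+6) = 10 × 0.373^2 × 0.627^3 = 0.342942
P(M+8) = 5 × 0.373^1 × 0.627^4 = 0.288237
P(M+10) = 0.627^5 = 0.096903
The M+6 peak is largest (0.342942); scaling to 100 gives 2.11 : 17.70 : 59.49 : 100.00 : 84.05 : 28.26.

2.11 : 17.70 : 59.49 : 100.00 : 84.05 : 28.26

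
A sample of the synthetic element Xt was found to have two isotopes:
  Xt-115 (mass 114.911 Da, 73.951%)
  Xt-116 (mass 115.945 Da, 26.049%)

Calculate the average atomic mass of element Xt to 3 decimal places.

Ar = Σ fᵢ·mᵢ = 0.73951 × 114.911 + 0.26049 × 115.945
= 84.9778 + 30.2025 = 115.1803 Da

115.180 Da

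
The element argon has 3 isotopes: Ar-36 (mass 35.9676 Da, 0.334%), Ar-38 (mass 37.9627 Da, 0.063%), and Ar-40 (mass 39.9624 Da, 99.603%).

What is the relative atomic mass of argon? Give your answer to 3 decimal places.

Ar = Σ fᵢ·mᵢ = 0.00334 × 35.9676 + 0.00063 × 37.9627 + 0.99603 × 39.9624
= 0.12013 + 0.02392 + 39.80375 = 39.94780 Da

39.948 Da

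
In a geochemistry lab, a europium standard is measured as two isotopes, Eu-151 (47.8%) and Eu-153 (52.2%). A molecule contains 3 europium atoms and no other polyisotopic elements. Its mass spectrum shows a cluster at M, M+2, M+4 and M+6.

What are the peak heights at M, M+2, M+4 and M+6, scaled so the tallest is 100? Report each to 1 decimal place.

28.0 : 91.6 : 100.0 : 36.4

Expanding (0.478 + 0.522)^3:
P(M) = 0.478^3 = 0.109215
P(M+2) = 3 × 0.478^2 × 0.522^1 = 0.357806
P(M+4) = 3 × 0.478^1 × 0.522^2 = 0.390742
P(M+6) = 0.522^3 = 0.142237
The M+4 peak is largest (0.390742); scaling to 100 gives 28.0 : 91.6 : 100.0 : 36.4.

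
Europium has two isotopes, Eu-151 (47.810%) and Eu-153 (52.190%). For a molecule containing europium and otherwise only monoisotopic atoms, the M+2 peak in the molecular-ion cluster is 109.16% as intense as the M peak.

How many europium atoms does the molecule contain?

1

With n Eu atoms, P(M+2)/P(M) = C(n,1)·p^(n−1)q / p^n = n·q/p = n · 0.52190/0.47810.
n = 1.0916 × 0.47810/0.52190 = 1.00 ≈ 1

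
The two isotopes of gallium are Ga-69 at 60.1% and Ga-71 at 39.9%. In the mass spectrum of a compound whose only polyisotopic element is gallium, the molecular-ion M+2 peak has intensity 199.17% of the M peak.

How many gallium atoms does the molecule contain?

The M+2/M ratio from n Ga atoms is n · q/p = n · 0.399/0.601.
n = 1.9917 × 0.601/0.399 = 3.00 ≈ 3

3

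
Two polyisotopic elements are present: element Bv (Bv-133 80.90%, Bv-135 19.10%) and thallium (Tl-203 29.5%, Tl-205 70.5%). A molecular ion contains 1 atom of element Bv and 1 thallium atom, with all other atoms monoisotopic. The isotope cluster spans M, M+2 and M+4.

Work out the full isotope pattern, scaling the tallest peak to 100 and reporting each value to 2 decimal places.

Element Bv pattern (n=1): 0.8090 : 0.1910
Thallium pattern (n=1): 0.2950 : 0.7050
Convolve the two distributions (both contribute in 2-u steps):
  M: 0.8090×0.2950 = 0.238655
  M+2: 0.8090×0.7050 + 0.1910×0.2950 = 0.626690
  M+4: 0.1910×0.7050 = 0.134655
Scale to base peak (0.626690) = 100: 38.08 : 100.00 : 21.49

38.08 : 100.00 : 21.49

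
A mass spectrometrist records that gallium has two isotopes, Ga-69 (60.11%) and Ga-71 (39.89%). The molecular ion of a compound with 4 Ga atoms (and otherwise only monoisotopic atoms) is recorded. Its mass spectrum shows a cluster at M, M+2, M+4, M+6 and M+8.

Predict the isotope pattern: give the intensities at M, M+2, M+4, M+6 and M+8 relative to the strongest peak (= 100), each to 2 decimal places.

The 4 Ga atoms are independent, so intensities follow the terms of (0.6011 + 0.3989)^4.
P(M) = 0.6011^4 = 0.130553
P(M+2) = 4 × 0.6011^3 × 0.3989^1 = 0.346549
P(M+4) = 6 × 0.6011^2 × 0.3989^2 = 0.344963
P(M+6) = 4 × 0.6011^1 × 0.3989^3 = 0.152616
P(M+8) = 0.3989^4 = 0.025320
The M+2 peak is largest (0.346549); scaling to 100 gives 37.67 : 100.00 : 99.54 : 44.04 : 7.31.

37.67 : 100.00 : 99.54 : 44.04 : 7.31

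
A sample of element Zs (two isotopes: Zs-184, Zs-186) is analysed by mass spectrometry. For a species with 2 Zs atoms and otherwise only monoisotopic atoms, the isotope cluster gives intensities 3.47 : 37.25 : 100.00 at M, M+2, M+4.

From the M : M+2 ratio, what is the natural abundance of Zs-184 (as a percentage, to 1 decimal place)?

15.7%

Let p = fractional abundance of Zs-184. I(M+2)/I(M) = [C(2,1)·p^1·(1−p)] / p^2 = 2·(1−p)/p = 37.25/3.47 = 10.7349
(1−p)/p = 10.7349/2 = 5.3674  ⇒  p = 1/(1 + 5.3674) = 0.1570
Zs-184: 15.7%, Zs-186: 84.3%.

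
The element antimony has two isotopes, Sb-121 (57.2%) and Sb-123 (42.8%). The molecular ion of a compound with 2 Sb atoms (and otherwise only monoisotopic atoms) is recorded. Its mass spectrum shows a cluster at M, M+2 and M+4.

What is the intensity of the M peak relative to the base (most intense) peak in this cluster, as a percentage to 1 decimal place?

(0.572 + 0.428)^2 gives M 0.3272, M+2 0.4896, M+4 0.1832; the largest is M+2.
P(M+2) = C(2,1) × 0.572^1 × 0.428^1 = 2 × 0.5720 × 0.4280 = 0.489632 (base)
P(M) = C(2,0) × 0.572^2 × 0.428^0 = 1 × 0.327184 × 1.0000 = 0.327184
Relative intensity = 0.327184 / 0.489632 × 100 = 66.8

66.8%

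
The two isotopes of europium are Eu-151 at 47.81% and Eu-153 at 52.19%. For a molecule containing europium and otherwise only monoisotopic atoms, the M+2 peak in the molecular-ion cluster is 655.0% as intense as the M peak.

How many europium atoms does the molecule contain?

6

For n independent Eu atoms, I(M+2)/I(M) = n · (abundance Eu-153) / (abundance Eu-151) = n · 0.5219/0.4781.
n = 6.550 × 0.4781/0.5219 = 6.00 ≈ 6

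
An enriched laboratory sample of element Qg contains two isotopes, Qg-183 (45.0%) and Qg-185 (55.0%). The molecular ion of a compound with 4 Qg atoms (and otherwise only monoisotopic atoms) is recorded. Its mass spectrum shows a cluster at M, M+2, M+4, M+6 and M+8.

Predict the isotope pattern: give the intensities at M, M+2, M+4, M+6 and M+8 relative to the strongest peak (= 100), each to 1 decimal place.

The 4 Qg atoms are independent, so intensities follow the terms of (0.450 + 0.550)^4.
P(M) = 0.450^4 = 0.041006
P(M+2) = 4 × 0.450^3 × 0.550^1 = 0.200475
P(M+4) = 6 × 0.450^2 × 0.550^2 = 0.367538
P(M+6) = 4 × 0.450^1 × 0.550^3 = 0.299475
P(M+8) = 0.550^4 = 0.091506
The M+4 peak is largest (0.367538); scaling to 100 gives 11.2 : 54.5 : 100.0 : 81.5 : 24.9.

11.2 : 54.5 : 100.0 : 81.5 : 24.9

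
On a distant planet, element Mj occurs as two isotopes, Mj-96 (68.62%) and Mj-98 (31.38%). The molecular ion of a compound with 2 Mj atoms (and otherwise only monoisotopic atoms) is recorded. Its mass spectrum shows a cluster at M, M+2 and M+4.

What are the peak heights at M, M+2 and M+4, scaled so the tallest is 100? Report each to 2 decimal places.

100.00 : 91.46 : 20.91

Expanding (0.6862 + 0.3138)^2:
P(M) = 0.6862^2 = 0.470870
P(M+2) = 2 × 0.6862^1 × 0.3138^1 = 0.430659
P(M+4) = 0.3138^2 = 0.098470
The M peak is largest (0.470870); scaling to 100 gives 100.00 : 91.46 : 20.91.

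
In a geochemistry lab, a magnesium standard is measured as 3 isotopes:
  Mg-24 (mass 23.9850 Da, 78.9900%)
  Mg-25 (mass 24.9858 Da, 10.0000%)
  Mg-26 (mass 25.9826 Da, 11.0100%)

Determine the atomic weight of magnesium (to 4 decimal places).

24.3050 Da

Ar = Σ fᵢ·mᵢ = 0.789900 × 23.9850 + 0.100000 × 24.9858 + 0.110100 × 25.9826
= 18.94575 + 2.49858 + 2.86068 = 24.30501 Da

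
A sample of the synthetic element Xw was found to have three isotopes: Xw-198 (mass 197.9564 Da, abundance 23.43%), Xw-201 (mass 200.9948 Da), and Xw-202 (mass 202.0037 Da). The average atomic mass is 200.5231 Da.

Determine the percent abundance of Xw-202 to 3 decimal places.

The remaining 76.57% is split between Xw-201 (fraction x) and Xw-202 (fraction 0.7657 − x).
Substituting: 200.9948x + 202.0037(0.7657 − x) = 154.14191548
(200.9948 − 202.0037)x = -0.53231761  ⇒  x = 0.52762, y = 0.23808
Xw-201: 52.762%, Xw-202: 23.808%.

23.808%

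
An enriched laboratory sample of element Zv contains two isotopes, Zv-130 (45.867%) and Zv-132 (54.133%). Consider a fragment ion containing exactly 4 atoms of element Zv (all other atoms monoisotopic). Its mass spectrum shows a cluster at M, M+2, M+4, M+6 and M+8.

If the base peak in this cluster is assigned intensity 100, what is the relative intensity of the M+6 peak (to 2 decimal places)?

(0.45867 + 0.54133)^4 gives M 0.0443, M+2 0.2089, M+4 0.3699, M+6 0.2910, M+8 0.0859; the largest is M+4.
P(M+4) = C(4,2) × 0.45867^2 × 0.54133^2 = 6 × 0.21037817 × 0.29303817 = 0.369893 (base)
P(M+6) = C(4,3) × 0.45867^1 × 0.54133^3 = 4 × 0.45867 × 0.15863035 = 0.291036
Relative intensity = 0.291036 / 0.369893 × 100 = 78.68

78.68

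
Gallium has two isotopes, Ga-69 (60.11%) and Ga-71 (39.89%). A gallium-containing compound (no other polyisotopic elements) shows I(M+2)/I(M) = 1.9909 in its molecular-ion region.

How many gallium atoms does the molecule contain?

With n Ga atoms, P(M+2)/P(M) = C(n,1)·p^(n−1)q / p^n = n·q/p = n · 0.3989/0.6011.
n = 1.9909 × 0.6011/0.3989 = 3.00 ≈ 3

3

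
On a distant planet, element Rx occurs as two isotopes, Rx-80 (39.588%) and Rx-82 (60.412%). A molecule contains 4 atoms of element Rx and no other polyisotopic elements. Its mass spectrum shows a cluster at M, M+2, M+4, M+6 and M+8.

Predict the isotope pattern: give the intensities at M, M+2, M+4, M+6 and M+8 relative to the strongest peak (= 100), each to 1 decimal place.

Each Rx atom is independently Rx-80 (p = 0.39588) or Rx-82 (q = 0.60412); the cluster is the binomial expansion (p + q)^4.
P(M) = 0.39588^4 = 0.024561
P(M+2) = 4 × 0.39588^3 × 0.60412^1 = 0.149925
P(M+4) = 6 × 0.39588^2 × 0.60412^2 = 0.343182
P(M+6) = 4 × 0.39588^1 × 0.60412^3 = 0.349135
P(M+8) = 0.60412^4 = 0.133197
The M+6 peak is largest (0.349135); scaling to 100 gives 7.0 : 42.9 : 98.3 : 100.0 : 38.2.

7.0 : 42.9 : 98.3 : 100.0 : 38.2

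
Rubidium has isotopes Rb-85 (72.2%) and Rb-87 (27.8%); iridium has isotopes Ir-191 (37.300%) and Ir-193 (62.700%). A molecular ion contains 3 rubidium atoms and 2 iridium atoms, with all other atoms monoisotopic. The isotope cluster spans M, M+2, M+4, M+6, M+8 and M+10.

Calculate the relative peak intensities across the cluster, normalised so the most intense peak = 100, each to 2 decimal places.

Rubidium pattern (n=3): 0.37636705 : 0.43475086 : 0.16739714 : 0.02148495
Iridium pattern (n=2): 0.139129 : 0.467742 : 0.393129
Convolve the two distributions (both contribute in 2-u steps):
  M: 0.37636705×0.139129 = 0.052364
  M+2: 0.37636705×0.467742 + 0.43475086×0.139129 = 0.236529
  M+4: 0.37636705×0.393129 + 0.43475086×0.467742 + 0.16739714×0.139129 = 0.374602
  M+6: 0.43475086×0.393129 + 0.16739714×0.467742 + 0.02148495×0.139129 = 0.252201
  M+8: 0.16739714×0.393129 + 0.02148495×0.467742 = 0.075858
  M+10: 0.02148495×0.393129 = 0.008446
Scale to base peak (0.374602) = 100: 13.98 : 63.14 : 100.00 : 67.33 : 20.25 : 2.25

13.98 : 63.14 : 100.00 : 67.33 : 20.25 : 2.25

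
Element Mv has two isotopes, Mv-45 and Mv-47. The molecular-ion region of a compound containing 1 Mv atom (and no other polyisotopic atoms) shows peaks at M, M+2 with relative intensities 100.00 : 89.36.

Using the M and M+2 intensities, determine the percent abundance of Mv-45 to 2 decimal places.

52.81%

Write p for the Mv-45 fraction. I(M+2)/I(M) = [C(1,1)·p^0·(1−p)] / p^1 = 1·(1−p)/p = 89.36/100.00 = 0.8936
(1−p)/p = 0.8936/1 = 0.8936  ⇒  p = 1/(1 + 0.8936) = 0.5281
Mv-45: 52.81%, Mv-47: 47.19%.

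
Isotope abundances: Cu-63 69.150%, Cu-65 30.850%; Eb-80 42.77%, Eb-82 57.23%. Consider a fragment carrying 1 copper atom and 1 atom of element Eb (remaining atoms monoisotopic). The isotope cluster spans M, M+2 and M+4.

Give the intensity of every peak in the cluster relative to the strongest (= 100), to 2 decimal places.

56.05 : 100.00 : 33.46

Copper pattern (n=1): 0.6915 : 0.3085
Element Eb pattern (n=1): 0.4277 : 0.5723
Convolve the two distributions (both contribute in 2-u steps):
  M: 0.6915×0.4277 = 0.295755
  M+2: 0.6915×0.5723 + 0.3085×0.4277 = 0.527691
  M+4: 0.3085×0.5723 = 0.176555
Scale to base peak (0.527691) = 100: 56.05 : 100.00 : 33.46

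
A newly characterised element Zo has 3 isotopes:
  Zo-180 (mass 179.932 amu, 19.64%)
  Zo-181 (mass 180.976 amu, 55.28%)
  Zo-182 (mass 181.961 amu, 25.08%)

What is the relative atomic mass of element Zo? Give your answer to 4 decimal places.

181.0180 amu

Weight each isotope mass by its fractional abundance: 0.1964 × 179.932 + 0.5528 × 180.976 + 0.2508 × 181.961
= 35.33864 + 100.04353 + 45.63582 = 181.01799 amu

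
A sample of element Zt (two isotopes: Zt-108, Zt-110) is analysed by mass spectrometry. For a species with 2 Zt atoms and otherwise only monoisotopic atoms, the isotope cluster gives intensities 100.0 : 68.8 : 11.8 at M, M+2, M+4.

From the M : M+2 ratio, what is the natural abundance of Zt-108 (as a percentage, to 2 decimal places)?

Write p for the Zt-108 fraction. I(M+2)/I(M) = [C(2,1)·p^1·(1−p)] / p^2 = 2·(1−p)/p = 68.8/100.0 = 0.6880
(1−p)/p = 0.6880/2 = 0.3440  ⇒  p = 1/(1 + 0.3440) = 0.7440
Zt-108: 74.40%, Zt-110: 25.60%.

74.40%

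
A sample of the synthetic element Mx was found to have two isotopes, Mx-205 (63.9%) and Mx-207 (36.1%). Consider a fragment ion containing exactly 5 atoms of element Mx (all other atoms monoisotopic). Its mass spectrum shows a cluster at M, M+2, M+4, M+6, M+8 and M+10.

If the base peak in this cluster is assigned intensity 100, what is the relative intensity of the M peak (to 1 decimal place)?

31.3

Binomial terms of (0.639 + 0.361)^5: M 0.1065, M+2 0.3009, M+4 0.3400, M+6 0.1921, M+8 0.0543, M+10 0.0061 → M+4 is the base peak.
P(M+4) = C(5,2) × 0.639^3 × 0.361^2 = 10 × 0.26091712 × 0.130321 = 0.340030 (base)
P(M) = C(5,0) × 0.639^5 × 0.361^0 = 1 × 0.10653794 × 1.0000 = 0.106538
Relative intensity = 0.106538 / 0.340030 × 100 = 31.3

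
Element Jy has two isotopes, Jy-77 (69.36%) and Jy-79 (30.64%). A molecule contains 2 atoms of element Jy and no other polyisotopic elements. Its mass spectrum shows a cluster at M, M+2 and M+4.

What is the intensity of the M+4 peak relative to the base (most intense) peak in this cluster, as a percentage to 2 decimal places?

Term probabilities: M 0.4811, M+2 0.4250, M+4 0.0939. Base peak = M.
P(M) = C(2,0) × 0.6936^2 × 0.3064^0 = 1 × 0.48108096 × 1.0000 = 0.481081 (base)
P(M+4) = C(2,2) × 0.6936^0 × 0.3064^2 = 1 × 1.0000 × 0.09388096 = 0.093881
Relative intensity = 0.093881 / 0.481081 × 100 = 19.51

19.51%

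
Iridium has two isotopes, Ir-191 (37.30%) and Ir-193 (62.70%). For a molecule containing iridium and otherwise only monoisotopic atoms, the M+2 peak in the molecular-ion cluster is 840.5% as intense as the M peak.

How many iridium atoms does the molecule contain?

5

For n independent Ir atoms, I(M+2)/I(M) = n · (abundance Ir-193) / (abundance Ir-191) = n · 0.6270/0.3730.
n = 8.405 × 0.3730/0.6270 = 5.00 ≈ 5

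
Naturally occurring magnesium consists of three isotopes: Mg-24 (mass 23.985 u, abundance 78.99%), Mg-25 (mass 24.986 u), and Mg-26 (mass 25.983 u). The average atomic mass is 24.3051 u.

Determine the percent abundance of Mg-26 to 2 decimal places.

11.01%

Let x and y be the fractions of Mg-25 and Mg-26. Then x + y = 1 − 0.7899 = 0.2101 and 24.986x + 25.983y = 24.3051 − 0.7899×23.985 = 5.3593485.
Substituting: 24.986x + 25.983(0.2101 − x) = 5.3593485
(24.986 − 25.983)x = -0.0996798  ⇒  x = 0.09998, y = 0.11012
Mg-25: 10.00%, Mg-26: 11.01%.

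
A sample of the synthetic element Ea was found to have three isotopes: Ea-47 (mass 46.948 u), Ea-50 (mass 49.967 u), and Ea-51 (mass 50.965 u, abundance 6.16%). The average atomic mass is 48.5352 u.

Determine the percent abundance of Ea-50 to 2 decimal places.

Let x and y be the fractions of Ea-47 and Ea-50. Then x + y = 1 − 0.0616 = 0.9384 and 46.948x + 49.967y = 48.5352 − 0.0616×50.965 = 45.395756.
Substituting: 46.948x + 49.967(0.9384 − x) = 45.395756
(46.948 − 49.967)x = -1.4932768  ⇒  x = 0.49463, y = 0.44377
Ea-47: 49.46%, Ea-50: 44.38%.

44.38%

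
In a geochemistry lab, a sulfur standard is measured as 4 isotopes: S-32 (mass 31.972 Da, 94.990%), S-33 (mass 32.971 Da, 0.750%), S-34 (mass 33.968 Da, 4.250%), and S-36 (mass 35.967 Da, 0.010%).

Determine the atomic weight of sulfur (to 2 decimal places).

32.06 Da

Average mass = Σ (abundance × isotope mass) = 0.94990 × 31.972 + 0.00750 × 32.971 + 0.04250 × 33.968 + 0.00010 × 35.967
= 30.3702 + 0.2473 + 1.4436 + 0.0036 = 32.0647 Da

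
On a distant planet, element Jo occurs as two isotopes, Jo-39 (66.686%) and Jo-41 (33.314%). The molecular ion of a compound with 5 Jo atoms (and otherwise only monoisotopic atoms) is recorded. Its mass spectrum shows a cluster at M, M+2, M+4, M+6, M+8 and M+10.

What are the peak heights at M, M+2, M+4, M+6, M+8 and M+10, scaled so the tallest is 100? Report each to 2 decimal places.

Each Jo atom is independently Jo-39 (p = 0.66686) or Jo-41 (q = 0.33314); the cluster is the binomial expansion (p + q)^5.
P(M) = 0.66686^5 = 0.131878
P(M+2) = 5 × 0.66686^4 × 0.33314^1 = 0.329409
P(M+4) = 10 × 0.66686^3 × 0.33314^2 = 0.329122
P(M+6) = 10 × 0.66686^2 × 0.33314^3 = 0.164418
P(M+8) = 5 × 0.66686^1 × 0.33314^4 = 0.041069
P(M+10) = 0.33314^5 = 0.004103
The M+2 peak is largest (0.329409); scaling to 100 gives 40.03 : 100.00 : 99.91 : 49.91 : 12.47 : 1.25.

40.03 : 100.00 : 99.91 : 49.91 : 12.47 : 1.25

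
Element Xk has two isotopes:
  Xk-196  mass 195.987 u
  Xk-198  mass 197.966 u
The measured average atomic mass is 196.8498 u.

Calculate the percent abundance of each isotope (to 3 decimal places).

Xk-196: 56.402%, Xk-198: 43.598%

With x = fraction of Xk-196 (so Xk-198 is 1 − x):
195.987·x + 197.966·(1 − x) = 196.8498
(195.987 − 197.966)·x = 196.8498 − 197.966
x = -1.1162 / -1.979 = 0.56402 → 56.402% Xk-196, 43.598% Xk-198.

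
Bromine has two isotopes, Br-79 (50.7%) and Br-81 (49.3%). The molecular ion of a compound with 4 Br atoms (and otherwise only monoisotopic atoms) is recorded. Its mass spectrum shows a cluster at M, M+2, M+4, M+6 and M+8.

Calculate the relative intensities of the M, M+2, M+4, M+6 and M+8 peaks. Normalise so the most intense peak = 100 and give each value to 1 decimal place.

Expanding (0.507 + 0.493)^4:
P(M) = 0.507^4 = 0.066074
P(M+2) = 4 × 0.507^3 × 0.493^1 = 0.256999
P(M+4) = 6 × 0.507^2 × 0.493^2 = 0.374853
P(M+6) = 4 × 0.507^1 × 0.493^3 = 0.243001
P(M+8) = 0.493^4 = 0.059073
The M+4 peak is largest (0.374853); scaling to 100 gives 17.6 : 68.6 : 100.0 : 64.8 : 15.8.

17.6 : 68.6 : 100.0 : 64.8 : 15.8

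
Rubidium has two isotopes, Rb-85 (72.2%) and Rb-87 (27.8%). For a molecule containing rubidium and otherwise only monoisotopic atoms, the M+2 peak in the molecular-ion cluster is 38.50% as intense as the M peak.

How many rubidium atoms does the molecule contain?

With n Rb atoms, P(M+2)/P(M) = C(n,1)·p^(n−1)q / p^n = n·q/p = n · 0.278/0.722.
n = 0.3850 × 0.722/0.278 = 1.00 ≈ 1

1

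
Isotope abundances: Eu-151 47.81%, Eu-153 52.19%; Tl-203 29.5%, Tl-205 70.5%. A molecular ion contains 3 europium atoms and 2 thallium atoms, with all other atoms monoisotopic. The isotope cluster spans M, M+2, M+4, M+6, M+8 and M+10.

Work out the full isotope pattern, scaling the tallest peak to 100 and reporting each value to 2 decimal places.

2.70 : 21.72 : 67.24 : 100.00 : 71.81 : 20.03

Europium pattern (n=3): 0.10928391 : 0.3578871 : 0.39067407 : 0.14215492
Thallium pattern (n=2): 0.087025 : 0.41595 : 0.497025
Convolve the two distributions (both contribute in 2-u steps):
  M: 0.10928391×0.087025 = 0.009510
  M+2: 0.10928391×0.41595 + 0.3578871×0.087025 = 0.076602
  M+4: 0.10928391×0.497025 + 0.3578871×0.41595 + 0.39067407×0.087025 = 0.237178
  M+6: 0.3578871×0.497025 + 0.39067407×0.41595 + 0.14215492×0.087025 = 0.352751
  M+8: 0.39067407×0.497025 + 0.14215492×0.41595 = 0.253304
  M+10: 0.14215492×0.497025 = 0.070655
Scale to base peak (0.352751) = 100: 2.70 : 21.72 : 67.24 : 100.00 : 71.81 : 20.03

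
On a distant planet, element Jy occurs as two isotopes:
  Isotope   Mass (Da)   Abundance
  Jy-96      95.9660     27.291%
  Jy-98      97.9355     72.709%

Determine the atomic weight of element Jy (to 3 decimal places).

The abundance-weighted mean is 0.27291 × 95.9660 + 0.72709 × 97.9355
= 26.19008 + 71.20792 = 97.39800 Da

97.398 Da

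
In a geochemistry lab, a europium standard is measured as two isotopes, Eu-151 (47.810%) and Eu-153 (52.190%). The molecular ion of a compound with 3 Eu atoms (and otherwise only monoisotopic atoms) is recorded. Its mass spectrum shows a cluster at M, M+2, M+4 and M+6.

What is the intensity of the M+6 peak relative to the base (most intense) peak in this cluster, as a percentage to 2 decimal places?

36.39%

Binomial terms of (0.47810 + 0.52190)^3: M 0.1093, M+2 0.3579, M+4 0.3907, M+6 0.1422 → M+4 is the base peak.
P(M+4) = C(3,2) × 0.47810^1 × 0.52190^2 = 3 × 0.4781 × 0.27237961 = 0.390674 (base)
P(M+6) = C(3,3) × 0.47810^0 × 0.52190^3 = 1 × 1.0000 × 0.14215492 = 0.142155
Relative intensity = 0.142155 / 0.390674 × 100 = 36.39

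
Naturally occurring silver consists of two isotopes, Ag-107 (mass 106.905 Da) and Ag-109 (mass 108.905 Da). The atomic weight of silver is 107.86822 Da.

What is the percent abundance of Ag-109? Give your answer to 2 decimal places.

48.16%

Writing the weighted mean with unknown fraction x of Ag-107:
106.905·x + 108.905·(1 − x) = 107.86822
(106.905 − 108.905)·x = 107.86822 − 108.905
x = -1.03678 / -2.000 = 0.51839 → 51.84% Ag-107, 48.16% Ag-109.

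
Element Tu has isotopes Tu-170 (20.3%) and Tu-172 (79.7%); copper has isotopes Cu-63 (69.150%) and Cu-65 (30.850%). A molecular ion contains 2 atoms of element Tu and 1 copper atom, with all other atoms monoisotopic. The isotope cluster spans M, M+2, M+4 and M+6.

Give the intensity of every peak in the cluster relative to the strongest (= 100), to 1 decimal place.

5.3 : 43.9 : 100.0 : 36.4

Element Tu pattern (n=2): 0.041209 : 0.323582 : 0.635209
Copper pattern (n=1): 0.6915 : 0.3085
Convolve the two distributions (both contribute in 2-u steps):
  M: 0.041209×0.6915 = 0.028496
  M+2: 0.041209×0.3085 + 0.323582×0.6915 = 0.236470
  M+4: 0.323582×0.3085 + 0.635209×0.6915 = 0.539072
  M+6: 0.635209×0.3085 = 0.195962
Scale to base peak (0.539072) = 100: 5.3 : 43.9 : 100.0 : 36.4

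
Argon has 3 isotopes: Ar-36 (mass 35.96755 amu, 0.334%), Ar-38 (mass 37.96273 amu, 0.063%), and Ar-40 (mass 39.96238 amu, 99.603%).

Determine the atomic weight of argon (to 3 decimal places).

39.948 amu

The abundance-weighted mean is 0.00334 × 35.96755 + 0.00063 × 37.96273 + 0.99603 × 39.96238
= 0.120132 + 0.023917 + 39.803729 = 39.947778 amu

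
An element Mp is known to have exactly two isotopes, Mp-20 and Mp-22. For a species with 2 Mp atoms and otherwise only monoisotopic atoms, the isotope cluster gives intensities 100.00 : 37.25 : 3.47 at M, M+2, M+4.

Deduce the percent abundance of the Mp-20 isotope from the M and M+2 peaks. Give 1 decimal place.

84.3%

Write p for the Mp-20 fraction. I(M+2)/I(M) = [C(2,1)·p^1·(1−p)] / p^2 = 2·(1−p)/p = 37.25/100.00 = 0.3725
(1−p)/p = 0.3725/2 = 0.1862  ⇒  p = 1/(1 + 0.1862) = 0.8430
Mp-20: 84.3%, Mp-22: 15.7%.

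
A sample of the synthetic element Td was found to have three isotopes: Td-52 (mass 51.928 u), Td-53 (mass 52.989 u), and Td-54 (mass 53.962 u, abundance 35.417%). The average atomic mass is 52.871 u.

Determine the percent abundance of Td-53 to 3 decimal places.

Let x and y be the fractions of Td-52 and Td-53. Then x + y = 1 − 0.35417 = 0.64583 and 51.928x + 52.989y = 52.871 − 0.35417×53.962 = 33.75927846.
Substituting: 51.928x + 52.989(0.64583 − x) = 33.75927846
(51.928 − 52.989)x = -0.46260741  ⇒  x = 0.43601, y = 0.20982
Td-52: 43.601%, Td-53: 20.982%.

20.982%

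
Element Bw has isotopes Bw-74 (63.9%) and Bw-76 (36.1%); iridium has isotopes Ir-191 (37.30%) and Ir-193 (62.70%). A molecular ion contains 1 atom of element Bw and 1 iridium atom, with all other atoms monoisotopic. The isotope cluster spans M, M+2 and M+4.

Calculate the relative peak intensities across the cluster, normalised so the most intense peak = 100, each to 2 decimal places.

44.53 : 100.00 : 42.28

Element Bw pattern (n=1): 0.6390 : 0.3610
Iridium pattern (n=1): 0.3730 : 0.6270
Convolve the two distributions (both contribute in 2-u steps):
  M: 0.6390×0.3730 = 0.238347
  M+2: 0.6390×0.6270 + 0.3610×0.3730 = 0.535306
  M+4: 0.3610×0.6270 = 0.226347
Scale to base peak (0.535306) = 100: 44.53 : 100.00 : 42.28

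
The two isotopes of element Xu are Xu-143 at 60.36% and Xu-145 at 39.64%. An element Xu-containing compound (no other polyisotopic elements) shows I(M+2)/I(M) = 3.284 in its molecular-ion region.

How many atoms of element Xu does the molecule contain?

For n independent Xu atoms, I(M+2)/I(M) = n · (abundance Xu-145) / (abundance Xu-143) = n · 0.3964/0.6036.
n = 3.284 × 0.6036/0.3964 = 5.00 ≈ 5

5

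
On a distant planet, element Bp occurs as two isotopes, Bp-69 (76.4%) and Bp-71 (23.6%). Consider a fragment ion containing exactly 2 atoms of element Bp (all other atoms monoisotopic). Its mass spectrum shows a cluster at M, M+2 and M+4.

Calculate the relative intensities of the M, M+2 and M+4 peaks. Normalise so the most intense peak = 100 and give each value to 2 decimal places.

Expanding (0.764 + 0.236)^2:
P(M) = 0.764^2 = 0.583696
P(M+2) = 2 × 0.764^1 × 0.236^1 = 0.360608
P(M+4) = 0.236^2 = 0.055696
The M peak is largest (0.583696); scaling to 100 gives 100.00 : 61.78 : 9.54.

100.00 : 61.78 : 9.54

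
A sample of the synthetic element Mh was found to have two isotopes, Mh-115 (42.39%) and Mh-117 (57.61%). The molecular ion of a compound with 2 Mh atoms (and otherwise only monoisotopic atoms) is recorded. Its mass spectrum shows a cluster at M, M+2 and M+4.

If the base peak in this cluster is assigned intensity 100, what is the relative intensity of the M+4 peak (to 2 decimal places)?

(0.4239 + 0.5761)^2 gives M 0.1797, M+2 0.4884, M+4 0.3319; the largest is M+2.
P(M+2) = C(2,1) × 0.4239^1 × 0.5761^1 = 2 × 0.4239 × 0.5761 = 0.488418 (base)
P(M+4) = C(2,2) × 0.4239^0 × 0.5761^2 = 1 × 1.0000 × 0.33189121 = 0.331891
Relative intensity = 0.331891 / 0.488418 × 100 = 67.95

67.95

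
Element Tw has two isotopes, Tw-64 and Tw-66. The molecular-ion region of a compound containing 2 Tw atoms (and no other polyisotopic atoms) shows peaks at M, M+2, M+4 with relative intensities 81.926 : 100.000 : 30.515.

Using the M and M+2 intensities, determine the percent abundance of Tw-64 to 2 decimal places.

62.10%

Let p = fractional abundance of Tw-64. I(M+2)/I(M) = [C(2,1)·p^1·(1−p)] / p^2 = 2·(1−p)/p = 100.000/81.926 = 1.2206
(1−p)/p = 1.2206/2 = 0.6103  ⇒  p = 1/(1 + 0.6103) = 0.6210
Tw-64: 62.10%, Tw-66: 37.90%.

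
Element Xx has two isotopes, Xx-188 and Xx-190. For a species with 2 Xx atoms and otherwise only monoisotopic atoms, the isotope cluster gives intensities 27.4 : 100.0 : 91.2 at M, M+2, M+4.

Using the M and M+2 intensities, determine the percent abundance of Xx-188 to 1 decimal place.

Write p for the Xx-188 fraction. I(M+2)/I(M) = [C(2,1)·p^1·(1−p)] / p^2 = 2·(1−p)/p = 100.0/27.4 = 3.6496
(1−p)/p = 3.6496/2 = 1.8248  ⇒  p = 1/(1 + 1.8248) = 0.3540
Xx-188: 35.4%, Xx-190: 64.6%.

35.4%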